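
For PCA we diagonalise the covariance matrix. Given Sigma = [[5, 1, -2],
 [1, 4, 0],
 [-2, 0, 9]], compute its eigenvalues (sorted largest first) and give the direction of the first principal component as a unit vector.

Step 1 — characteristic polynomial p(λ) = det(λI - Sigma) = λ³ - tr·λ² + c_1·λ - det, where tr = trace, c_1 = sum of the principal 2×2 minors, det = det(Sigma):
  tr = 5 + 4 + 9 = 18,
  c_1 = (5·4 - (1)²) + (5·9 - (-2)²) + (4·9 - (0)²) = 19 + 41 + 36 = 96,
  det = 5·(4·9 - (0)²) - (1)·((1)·9 - (0)·(-2)) + (-2)·((1)·(0) - 4·(-2)) = 5·(36) - (1)·(9) + (-2)·(8) = 155.
  So p(λ) = λ³ - 18λ² + 96λ - 155.
Step 2 — look for an integer root (rational root theorem: any rational root is an integer divisor of 155). Testing λ = 5:
  p(5) = 125 - 450 + 480 - 155 = 0  ✓
  Dividing out (λ - 5): p(λ) = (λ - 5)(λ² - 13λ + 31).
Step 3 — remaining eigenvalues from the quadratic λ² - 13λ + 31 = 0:
  Δ = 13² - 4·31 = 169 - 124 = 45,  λ = (13 ± √45)/2 = (13 ± 6.7082)/2 ≈ 9.8541 or 3.1459.
  Sorted: λ_1 = 9.8541,  λ_2 = 5,  λ_3 = 3.1459  (check: sum = 18 = tr ✓).

Step 4 — unit eigenvector for λ_1 ≈ 9.8541: v spans the null space of (Sigma - λ_1 I), whose rows are
  r_1 = (-4.8541, 1, -2),  r_2 = (1, -5.8541, 0),  r_3 = (-2, 0, -0.8541).
  v is orthogonal to every row, so take v ∝ r_1 × r_2 = ((1)·(0) - (-2)·(-5.8541), (-2)·(1) - (-4.8541)·(0), (-4.8541)·(-5.8541) - (1)·(1)) ≈ (-11.7082, -2, 27.4164).
  Rescale (multiply by -1 so the first nonzero entry is positive): u = (11.7082, 2, -27.4164).
  ||u|| = √((11.7082)² + (2)² + (-27.4164)²) = √(892.7415) ≈ 29.8788,  v_1 = u/||u|| ≈ (0.3919, 0.0669, -0.9176) (||v_1|| = 1).

λ_1 = 9.8541,  λ_2 = 5,  λ_3 = 3.1459;  v_1 ≈ (0.3919, 0.0669, -0.9176)


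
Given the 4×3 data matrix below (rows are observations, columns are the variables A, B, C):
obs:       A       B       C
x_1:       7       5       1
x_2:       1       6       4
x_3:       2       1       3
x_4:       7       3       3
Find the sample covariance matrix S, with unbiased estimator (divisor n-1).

Step 1 — column means:
  mean(A) = (7 + 1 + 2 + 7) / 4 = 17/4 = 4.25
  mean(B) = (5 + 6 + 1 + 3) / 4 = 15/4 = 3.75
  mean(C) = (1 + 4 + 3 + 3) / 4 = 11/4 = 2.75

Step 2 — sample covariance S[i,j] = (1/(n-1)) · Σ_k (x_{k,i} - mean_i) · (x_{k,j} - mean_j), with n-1 = 3.
  S[A,A] = ((2.75)·(2.75) + (-3.25)·(-3.25) + (-2.25)·(-2.25) + (2.75)·(2.75)) / 3 = 30.75/3 = 10.25
  S[A,B] = ((2.75)·(1.25) + (-3.25)·(2.25) + (-2.25)·(-2.75) + (2.75)·(-0.75)) / 3 = 0.25/3 = 0.0833
  S[A,C] = ((2.75)·(-1.75) + (-3.25)·(1.25) + (-2.25)·(0.25) + (2.75)·(0.25)) / 3 = -8.75/3 = -2.9167
  S[B,B] = ((1.25)·(1.25) + (2.25)·(2.25) + (-2.75)·(-2.75) + (-0.75)·(-0.75)) / 3 = 14.75/3 = 4.9167
  S[B,C] = ((1.25)·(-1.75) + (2.25)·(1.25) + (-2.75)·(0.25) + (-0.75)·(0.25)) / 3 = -0.25/3 = -0.0833
  S[C,C] = ((-1.75)·(-1.75) + (1.25)·(1.25) + (0.25)·(0.25) + (0.25)·(0.25)) / 3 = 4.75/3 = 1.5833

S is symmetric (S[j,i] = S[i,j]). Assembling:

S = [[10.25, 0.0833, -2.9167],
 [0.0833, 4.9167, -0.0833],
 [-2.9167, -0.0833, 1.5833]]


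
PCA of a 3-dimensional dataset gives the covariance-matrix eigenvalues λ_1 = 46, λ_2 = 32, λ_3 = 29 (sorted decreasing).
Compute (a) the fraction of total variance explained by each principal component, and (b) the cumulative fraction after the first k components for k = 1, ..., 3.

Step 1 — total variance = trace(Sigma) = Σ λ_i = 46 + 32 + 29 = 107.

Step 2 — fraction explained by component i = λ_i / Σ λ:
  PC1: 46/107 = 0.4299
  PC2: 32/107 = 0.2991
  PC3: 29/107 = 0.271

Step 3 — cumulative fraction after k components = (λ_1 + ... + λ_k) / Σ λ:
  k = 1: 46/107 = 0.4299
  k = 2: (46 + 32)/107 = 78/107 = 0.729
  k = 3: (46 + 32 + 29)/107 = 107/107 = 1

Summary (fraction, with percent):

explained: PC1 0.4299 (42.99%), PC2 0.2991 (29.91%), PC3 0.271 (27.1%);  cumulative: 0.4299, 0.729, 1


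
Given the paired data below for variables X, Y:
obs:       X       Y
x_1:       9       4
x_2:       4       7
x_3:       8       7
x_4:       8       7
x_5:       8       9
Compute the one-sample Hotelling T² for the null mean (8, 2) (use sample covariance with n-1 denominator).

Step 1 — sample mean vector:
  mean(X) = (9 + 4 + 8 + 8 + 8) / 5 = 37/5 = 7.4
  mean(Y) = (4 + 7 + 7 + 7 + 9) / 5 = 34/5 = 6.8
  x̄ = (7.4, 6.8),  deviation x̄ - mu_0 = (7.4, 6.8) - (8, 2) = (-0.6, 4.8).

Step 2 — sample covariance matrix, S[i,j] = (1/(n-1)) · Σ_k (x_{k,i} - mean_i) · (x_{k,j} - mean_j), divisor n-1 = 4:
  S[X,X] = ((1.6)·(1.6) + (-3.4)·(-3.4) + (0.6)·(0.6) + (0.6)·(0.6) + (0.6)·(0.6)) / 4 = 15.2/4 = 3.8
  S[X,Y] = ((1.6)·(-2.8) + (-3.4)·(0.2) + (0.6)·(0.2) + (0.6)·(0.2) + (0.6)·(2.2)) / 4 = -3.6/4 = -0.9
  S[Y,Y] = ((-2.8)·(-2.8) + (0.2)·(0.2) + (0.2)·(0.2) + (0.2)·(0.2) + (2.2)·(2.2)) / 4 = 12.8/4 = 3.2
  S = [[3.8, -0.9],
 [-0.9, 3.2]].

Step 3 — invert S. det(S) = 3.8·3.2 - (-0.9)² = 11.35.
  S^{-1} = (1/det) · [[d, -b], [-b, a]] = [[0.2819, 0.0793],
 [0.0793, 0.3348]].

Step 4 — quadratic form (x̄ - mu_0)^T · S^{-1} · (x̄ - mu_0):
  S^{-1} · (x̄ - mu_0) = (0.2115, 1.5595),
  (x̄ - mu_0)^T · [...] = (-0.6)·(0.2115) + (4.8)·(1.5595) = 7.3586.

Step 5 — scale by n: T² = 5 · 7.3586 = 36.793.

T² ≈ 36.793


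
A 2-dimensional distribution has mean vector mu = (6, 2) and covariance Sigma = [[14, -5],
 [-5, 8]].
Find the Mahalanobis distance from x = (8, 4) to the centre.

Step 1 — centre the observation: (x - mu) = (2, 2).

Step 2 — invert Sigma. det(Sigma) = 14·8 - (-5)² = 87.
  Sigma^{-1} = (1/det) · [[d, -b], [-b, a]] = [[0.092, 0.0575],
 [0.0575, 0.1609]].

Step 3 — form the quadratic (x - mu)^T · Sigma^{-1} · (x - mu):
  Sigma^{-1} · (x - mu) = (0.2989, 0.4368).
  (x - mu)^T · [Sigma^{-1} · (x - mu)] = (2)·(0.2989) + (2)·(0.4368) = 1.4713.

Step 4 — take square root: d = √(1.4713) ≈ 1.213.

d(x, mu) = √(1.4713) ≈ 1.213


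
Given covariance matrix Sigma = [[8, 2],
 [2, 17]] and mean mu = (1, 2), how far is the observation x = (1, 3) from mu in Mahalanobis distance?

Step 1 — centre the observation: (x - mu) = (0, 1).

Step 2 — invert Sigma. det(Sigma) = 8·17 - (2)² = 132.
  Sigma^{-1} = (1/det) · [[d, -b], [-b, a]] = [[0.1288, -0.0152],
 [-0.0152, 0.0606]].

Step 3 — form the quadratic (x - mu)^T · Sigma^{-1} · (x - mu):
  Sigma^{-1} · (x - mu) = (-0.0152, 0.0606).
  (x - mu)^T · [Sigma^{-1} · (x - mu)] = (0)·(-0.0152) + (1)·(0.0606) = 0.0606.

Step 4 — take square root: d = √(0.0606) ≈ 0.2462.

d(x, mu) = √(0.0606) ≈ 0.2462


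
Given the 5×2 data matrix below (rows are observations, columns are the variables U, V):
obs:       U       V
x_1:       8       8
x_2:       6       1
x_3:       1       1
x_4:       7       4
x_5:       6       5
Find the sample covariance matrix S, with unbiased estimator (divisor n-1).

Step 1 — column means:
  mean(U) = (8 + 6 + 1 + 7 + 6) / 5 = 28/5 = 5.6
  mean(V) = (8 + 1 + 1 + 4 + 5) / 5 = 19/5 = 3.8

Step 2 — sample covariance S[i,j] = (1/(n-1)) · Σ_k (x_{k,i} - mean_i) · (x_{k,j} - mean_j), with n-1 = 4.
  S[U,U] = ((2.4)·(2.4) + (0.4)·(0.4) + (-4.6)·(-4.6) + (1.4)·(1.4) + (0.4)·(0.4)) / 4 = 29.2/4 = 7.3
  S[U,V] = ((2.4)·(4.2) + (0.4)·(-2.8) + (-4.6)·(-2.8) + (1.4)·(0.2) + (0.4)·(1.2)) / 4 = 22.6/4 = 5.65
  S[V,V] = ((4.2)·(4.2) + (-2.8)·(-2.8) + (-2.8)·(-2.8) + (0.2)·(0.2) + (1.2)·(1.2)) / 4 = 34.8/4 = 8.7

S is symmetric (S[j,i] = S[i,j]). Assembling:

S = [[7.3, 5.65],
 [5.65, 8.7]]


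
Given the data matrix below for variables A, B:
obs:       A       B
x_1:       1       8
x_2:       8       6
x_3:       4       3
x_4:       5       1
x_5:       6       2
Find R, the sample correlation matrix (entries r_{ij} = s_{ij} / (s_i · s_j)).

Step 1 — column means:
  mean(A) = (1 + 8 + 4 + 5 + 6) / 5 = 24/5 = 4.8
  mean(B) = (8 + 6 + 3 + 1 + 2) / 5 = 20/5 = 4

Step 2 — sample variances and covariances s[i,j] = (1/(n-1)) · Σ_k (x_{k,i} - mean_i) · (x_{k,j} - mean_j), with n-1 = 4:
  s[A,A] = ((-3.8)·(-3.8) + (3.2)·(3.2) + (-0.8)·(-0.8) + (0.2)·(0.2) + (1.2)·(1.2)) / 4 = 26.8/4 = 6.7
  s[A,B] = ((-3.8)·(4) + (3.2)·(2) + (-0.8)·(-1) + (0.2)·(-3) + (1.2)·(-2)) / 4 = -11/4 = -2.75
  s[B,B] = ((4)·(4) + (2)·(2) + (-1)·(-1) + (-3)·(-3) + (-2)·(-2)) / 4 = 34/4 = 8.5
  Sample standard deviations s_i = √(s[i,i]):
  s(A) = √(6.7) = 2.5884
  s(B) = √(8.5) = 2.9155

Step 3 — r_{ij} = s_{ij} / (s_i · s_j):
  r[A,A] = 1 (diagonal).
  r[A,B] = -2.75 / (2.5884 · 2.9155) = -2.75 / 7.5465 = -0.3644
  r[B,B] = 1 (diagonal).

R is symmetric with unit diagonal. Assembling:

R = [[1, -0.3644],
 [-0.3644, 1]]


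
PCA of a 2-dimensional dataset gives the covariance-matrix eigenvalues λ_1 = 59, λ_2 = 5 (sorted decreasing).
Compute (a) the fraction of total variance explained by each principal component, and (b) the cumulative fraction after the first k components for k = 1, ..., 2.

Step 1 — total variance = trace(Sigma) = Σ λ_i = 59 + 5 = 64.

Step 2 — fraction explained by component i = λ_i / Σ λ:
  PC1: 59/64 = 0.9219
  PC2: 5/64 = 0.0781

Step 3 — cumulative fraction after k components = (λ_1 + ... + λ_k) / Σ λ:
  k = 1: 59/64 = 0.9219
  k = 2: (59 + 5)/64 = 64/64 = 1

Summary (fraction, with percent):

explained: PC1 0.9219 (92.19%), PC2 0.0781 (7.81%);  cumulative: 0.9219, 1


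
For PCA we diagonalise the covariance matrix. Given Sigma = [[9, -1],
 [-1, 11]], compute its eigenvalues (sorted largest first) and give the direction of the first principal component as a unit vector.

Step 1 — characteristic polynomial of 2×2 Sigma:
  det(Sigma - λI) = λ² - trace · λ + det = 0.
  trace = 9 + 11 = 20, det = 9·11 - (-1)² = 98.
Step 2 — discriminant:
  Δ = trace² - 4·det = 400 - 392 = 8.
Step 3 — eigenvalues:
  λ = (trace ± √Δ)/2 = (20 ± 2.8284)/2,
  λ_1 = 11.4142,  λ_2 = 8.5858.

Step 4 — unit eigenvector for λ_1: solve (Sigma - λ_1 I)v = 0. First row:
  (9 - 11.4142)·v_x + (-1)·v_y = 0, i.e. (-2.4142)·v_x + (-1)·v_y = 0,
  so v ∝ (b, λ_1 - a) = (-1, 2.4142); multiply by -1 so the first entry is positive: u = (1, -2.4142).
  ||u|| = √((1)² + (-2.4142)²) = √(6.8284) ≈ 2.6131,
  v_1 = u/||u|| ≈ (0.3827, -0.9239) (||v_1|| = 1).

λ_1 = 11.4142,  λ_2 = 8.5858;  v_1 ≈ (0.3827, -0.9239)


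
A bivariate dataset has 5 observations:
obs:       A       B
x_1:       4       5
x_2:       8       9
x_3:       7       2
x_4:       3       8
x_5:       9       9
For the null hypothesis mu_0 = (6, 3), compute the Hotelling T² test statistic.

Step 1 — sample mean vector:
  mean(A) = (4 + 8 + 7 + 3 + 9) / 5 = 31/5 = 6.2
  mean(B) = (5 + 9 + 2 + 8 + 9) / 5 = 33/5 = 6.6
  x̄ = (6.2, 6.6),  deviation x̄ - mu_0 = (6.2, 6.6) - (6, 3) = (0.2, 3.6).

Step 2 — sample covariance matrix, S[i,j] = (1/(n-1)) · Σ_k (x_{k,i} - mean_i) · (x_{k,j} - mean_j), divisor n-1 = 4:
  S[A,A] = ((-2.2)·(-2.2) + (1.8)·(1.8) + (0.8)·(0.8) + (-3.2)·(-3.2) + (2.8)·(2.8)) / 4 = 26.8/4 = 6.7
  S[A,B] = ((-2.2)·(-1.6) + (1.8)·(2.4) + (0.8)·(-4.6) + (-3.2)·(1.4) + (2.8)·(2.4)) / 4 = 6.4/4 = 1.6
  S[B,B] = ((-1.6)·(-1.6) + (2.4)·(2.4) + (-4.6)·(-4.6) + (1.4)·(1.4) + (2.4)·(2.4)) / 4 = 37.2/4 = 9.3
  S = [[6.7, 1.6],
 [1.6, 9.3]].

Step 3 — invert S. det(S) = 6.7·9.3 - (1.6)² = 59.75.
  S^{-1} = (1/det) · [[d, -b], [-b, a]] = [[0.1556, -0.0268],
 [-0.0268, 0.1121]].

Step 4 — quadratic form (x̄ - mu_0)^T · S^{-1} · (x̄ - mu_0):
  S^{-1} · (x̄ - mu_0) = (-0.0653, 0.3983),
  (x̄ - mu_0)^T · [...] = (0.2)·(-0.0653) + (3.6)·(0.3983) = 1.4209.

Step 5 — scale by n: T² = 5 · 1.4209 = 7.1046.

T² ≈ 7.1046


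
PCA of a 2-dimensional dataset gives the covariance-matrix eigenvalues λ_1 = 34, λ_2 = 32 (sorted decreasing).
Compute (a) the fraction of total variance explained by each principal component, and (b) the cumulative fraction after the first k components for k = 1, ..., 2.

Step 1 — total variance = trace(Sigma) = Σ λ_i = 34 + 32 = 66.

Step 2 — fraction explained by component i = λ_i / Σ λ:
  PC1: 34/66 = 0.5152
  PC2: 32/66 = 0.4848

Step 3 — cumulative fraction after k components = (λ_1 + ... + λ_k) / Σ λ:
  k = 1: 34/66 = 0.5152
  k = 2: (34 + 32)/66 = 66/66 = 1

Summary (fraction, with percent):

explained: PC1 0.5152 (51.52%), PC2 0.4848 (48.48%);  cumulative: 0.5152, 1


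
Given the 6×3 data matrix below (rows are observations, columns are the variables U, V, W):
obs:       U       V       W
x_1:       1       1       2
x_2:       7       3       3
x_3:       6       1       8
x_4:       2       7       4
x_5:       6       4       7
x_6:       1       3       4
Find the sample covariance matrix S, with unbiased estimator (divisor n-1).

Step 1 — column means:
  mean(U) = (1 + 7 + 6 + 2 + 6 + 1) / 6 = 23/6 = 3.8333
  mean(V) = (1 + 3 + 1 + 7 + 4 + 3) / 6 = 19/6 = 3.1667
  mean(W) = (2 + 3 + 8 + 4 + 7 + 4) / 6 = 28/6 = 4.6667

Step 2 — sample covariance S[i,j] = (1/(n-1)) · Σ_k (x_{k,i} - mean_i) · (x_{k,j} - mean_j), with n-1 = 5.
  S[U,U] = ((-2.8333)·(-2.8333) + (3.1667)·(3.1667) + (2.1667)·(2.1667) + (-1.8333)·(-1.8333) + (2.1667)·(2.1667) + (-2.8333)·(-2.8333)) / 5 = 38.8333/5 = 7.7667
  S[U,V] = ((-2.8333)·(-2.1667) + (3.1667)·(-0.1667) + (2.1667)·(-2.1667) + (-1.8333)·(3.8333) + (2.1667)·(0.8333) + (-2.8333)·(-0.1667)) / 5 = -3.8333/5 = -0.7667
  S[U,W] = ((-2.8333)·(-2.6667) + (3.1667)·(-1.6667) + (2.1667)·(3.3333) + (-1.8333)·(-0.6667) + (2.1667)·(2.3333) + (-2.8333)·(-0.6667)) / 5 = 17.6667/5 = 3.5333
  S[V,V] = ((-2.1667)·(-2.1667) + (-0.1667)·(-0.1667) + (-2.1667)·(-2.1667) + (3.8333)·(3.8333) + (0.8333)·(0.8333) + (-0.1667)·(-0.1667)) / 5 = 24.8333/5 = 4.9667
  S[V,W] = ((-2.1667)·(-2.6667) + (-0.1667)·(-1.6667) + (-2.1667)·(3.3333) + (3.8333)·(-0.6667) + (0.8333)·(2.3333) + (-0.1667)·(-0.6667)) / 5 = -1.6667/5 = -0.3333
  S[W,W] = ((-2.6667)·(-2.6667) + (-1.6667)·(-1.6667) + (3.3333)·(3.3333) + (-0.6667)·(-0.6667) + (2.3333)·(2.3333) + (-0.6667)·(-0.6667)) / 5 = 27.3333/5 = 5.4667

S is symmetric (S[j,i] = S[i,j]). Assembling:

S = [[7.7667, -0.7667, 3.5333],
 [-0.7667, 4.9667, -0.3333],
 [3.5333, -0.3333, 5.4667]]


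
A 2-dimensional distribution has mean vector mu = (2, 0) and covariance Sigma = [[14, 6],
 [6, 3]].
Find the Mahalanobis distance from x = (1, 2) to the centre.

Step 1 — centre the observation: (x - mu) = (-1, 2).

Step 2 — invert Sigma. det(Sigma) = 14·3 - (6)² = 6.
  Sigma^{-1} = (1/det) · [[d, -b], [-b, a]] = [[0.5, -1],
 [-1, 2.3333]].

Step 3 — form the quadratic (x - mu)^T · Sigma^{-1} · (x - mu):
  Sigma^{-1} · (x - mu) = (-2.5, 5.6667).
  (x - mu)^T · [Sigma^{-1} · (x - mu)] = (-1)·(-2.5) + (2)·(5.6667) = 13.8333.

Step 4 — take square root: d = √(13.8333) ≈ 3.7193.

d(x, mu) = √(13.8333) ≈ 3.7193


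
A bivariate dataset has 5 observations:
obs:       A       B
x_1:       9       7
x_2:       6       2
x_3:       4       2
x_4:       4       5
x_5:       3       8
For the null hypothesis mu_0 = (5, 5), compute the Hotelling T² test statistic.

Step 1 — sample mean vector:
  mean(A) = (9 + 6 + 4 + 4 + 3) / 5 = 26/5 = 5.2
  mean(B) = (7 + 2 + 2 + 5 + 8) / 5 = 24/5 = 4.8
  x̄ = (5.2, 4.8),  deviation x̄ - mu_0 = (5.2, 4.8) - (5, 5) = (0.2, -0.2).

Step 2 — sample covariance matrix, S[i,j] = (1/(n-1)) · Σ_k (x_{k,i} - mean_i) · (x_{k,j} - mean_j), divisor n-1 = 4:
  S[A,A] = ((3.8)·(3.8) + (0.8)·(0.8) + (-1.2)·(-1.2) + (-1.2)·(-1.2) + (-2.2)·(-2.2)) / 4 = 22.8/4 = 5.7
  S[A,B] = ((3.8)·(2.2) + (0.8)·(-2.8) + (-1.2)·(-2.8) + (-1.2)·(0.2) + (-2.2)·(3.2)) / 4 = 2.2/4 = 0.55
  S[B,B] = ((2.2)·(2.2) + (-2.8)·(-2.8) + (-2.8)·(-2.8) + (0.2)·(0.2) + (3.2)·(3.2)) / 4 = 30.8/4 = 7.7
  S = [[5.7, 0.55],
 [0.55, 7.7]].

Step 3 — invert S. det(S) = 5.7·7.7 - (0.55)² = 43.5875.
  S^{-1} = (1/det) · [[d, -b], [-b, a]] = [[0.1767, -0.0126],
 [-0.0126, 0.1308]].

Step 4 — quadratic form (x̄ - mu_0)^T · S^{-1} · (x̄ - mu_0):
  S^{-1} · (x̄ - mu_0) = (0.0379, -0.0287),
  (x̄ - mu_0)^T · [...] = (0.2)·(0.0379) + (-0.2)·(-0.0287) = 0.0133.

Step 5 — scale by n: T² = 5 · 0.0133 = 0.0665.

T² ≈ 0.0665


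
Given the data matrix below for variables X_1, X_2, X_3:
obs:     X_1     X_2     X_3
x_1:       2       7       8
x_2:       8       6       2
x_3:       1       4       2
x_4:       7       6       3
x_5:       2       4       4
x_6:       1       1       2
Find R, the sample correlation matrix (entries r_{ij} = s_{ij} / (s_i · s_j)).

Step 1 — column means:
  mean(X_1) = (2 + 8 + 1 + 7 + 2 + 1) / 6 = 21/6 = 3.5
  mean(X_2) = (7 + 6 + 4 + 6 + 4 + 1) / 6 = 28/6 = 4.6667
  mean(X_3) = (8 + 2 + 2 + 3 + 4 + 2) / 6 = 21/6 = 3.5

Step 2 — sample variances and covariances s[i,j] = (1/(n-1)) · Σ_k (x_{k,i} - mean_i) · (x_{k,j} - mean_j), with n-1 = 5:
  s[X_1,X_1] = ((-1.5)·(-1.5) + (4.5)·(4.5) + (-2.5)·(-2.5) + (3.5)·(3.5) + (-1.5)·(-1.5) + (-2.5)·(-2.5)) / 5 = 49.5/5 = 9.9
  s[X_1,X_2] = ((-1.5)·(2.3333) + (4.5)·(1.3333) + (-2.5)·(-0.6667) + (3.5)·(1.3333) + (-1.5)·(-0.6667) + (-2.5)·(-3.6667)) / 5 = 19/5 = 3.8
  s[X_1,X_3] = ((-1.5)·(4.5) + (4.5)·(-1.5) + (-2.5)·(-1.5) + (3.5)·(-0.5) + (-1.5)·(0.5) + (-2.5)·(-1.5)) / 5 = -8.5/5 = -1.7
  s[X_2,X_2] = ((2.3333)·(2.3333) + (1.3333)·(1.3333) + (-0.6667)·(-0.6667) + (1.3333)·(1.3333) + (-0.6667)·(-0.6667) + (-3.6667)·(-3.6667)) / 5 = 23.3333/5 = 4.6667
  s[X_2,X_3] = ((2.3333)·(4.5) + (1.3333)·(-1.5) + (-0.6667)·(-1.5) + (1.3333)·(-0.5) + (-0.6667)·(0.5) + (-3.6667)·(-1.5)) / 5 = 14/5 = 2.8
  s[X_3,X_3] = ((4.5)·(4.5) + (-1.5)·(-1.5) + (-1.5)·(-1.5) + (-0.5)·(-0.5) + (0.5)·(0.5) + (-1.5)·(-1.5)) / 5 = 27.5/5 = 5.5
  Sample standard deviations s_i = √(s[i,i]):
  s(X_1) = √(9.9) = 3.1464
  s(X_2) = √(4.6667) = 2.1602
  s(X_3) = √(5.5) = 2.3452

Step 3 — r_{ij} = s_{ij} / (s_i · s_j):
  r[X_1,X_1] = 1 (diagonal).
  r[X_1,X_2] = 3.8 / (3.1464 · 2.1602) = 3.8 / 6.7971 = 0.5591
  r[X_1,X_3] = -1.7 / (3.1464 · 2.3452) = -1.7 / 7.379 = -0.2304
  r[X_2,X_2] = 1 (diagonal).
  r[X_2,X_3] = 2.8 / (2.1602 · 2.3452) = 2.8 / 5.0662 = 0.5527
  r[X_3,X_3] = 1 (diagonal).

R is symmetric with unit diagonal. Assembling:

R = [[1, 0.5591, -0.2304],
 [0.5591, 1, 0.5527],
 [-0.2304, 0.5527, 1]]


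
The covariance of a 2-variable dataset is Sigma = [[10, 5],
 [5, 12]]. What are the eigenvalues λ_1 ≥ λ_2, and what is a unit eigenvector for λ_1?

Step 1 — characteristic polynomial of 2×2 Sigma:
  det(Sigma - λI) = λ² - trace · λ + det = 0.
  trace = 10 + 12 = 22, det = 10·12 - (5)² = 95.
Step 2 — discriminant:
  Δ = trace² - 4·det = 484 - 380 = 104.
Step 3 — eigenvalues:
  λ = (trace ± √Δ)/2 = (22 ± 10.198)/2,
  λ_1 = 16.099,  λ_2 = 5.901.

Step 4 — unit eigenvector for λ_1: solve (Sigma - λ_1 I)v = 0. First row:
  (10 - 16.099)·v_x + (5)·v_y = 0, i.e. (-6.099)·v_x + (5)·v_y = 0,
  so v ∝ (b, λ_1 - a) = (5, 6.099) = u.
  ||u|| = √((5)² + (6.099)²) = √(62.198) ≈ 7.8866,
  v_1 = u/||u|| ≈ (0.634, 0.7733) (||v_1|| = 1).

λ_1 = 16.099,  λ_2 = 5.901;  v_1 ≈ (0.634, 0.7733)


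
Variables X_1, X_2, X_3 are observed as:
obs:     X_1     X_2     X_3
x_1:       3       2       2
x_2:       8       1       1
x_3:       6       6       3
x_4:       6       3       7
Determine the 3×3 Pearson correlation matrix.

Step 1 — column means:
  mean(X_1) = (3 + 8 + 6 + 6) / 4 = 23/4 = 5.75
  mean(X_2) = (2 + 1 + 6 + 3) / 4 = 12/4 = 3
  mean(X_3) = (2 + 1 + 3 + 7) / 4 = 13/4 = 3.25

Step 2 — sample variances and covariances s[i,j] = (1/(n-1)) · Σ_k (x_{k,i} - mean_i) · (x_{k,j} - mean_j), with n-1 = 3:
  s[X_1,X_1] = ((-2.75)·(-2.75) + (2.25)·(2.25) + (0.25)·(0.25) + (0.25)·(0.25)) / 3 = 12.75/3 = 4.25
  s[X_1,X_2] = ((-2.75)·(-1) + (2.25)·(-2) + (0.25)·(3) + (0.25)·(0)) / 3 = -1/3 = -0.3333
  s[X_1,X_3] = ((-2.75)·(-1.25) + (2.25)·(-2.25) + (0.25)·(-0.25) + (0.25)·(3.75)) / 3 = -0.75/3 = -0.25
  s[X_2,X_2] = ((-1)·(-1) + (-2)·(-2) + (3)·(3) + (0)·(0)) / 3 = 14/3 = 4.6667
  s[X_2,X_3] = ((-1)·(-1.25) + (-2)·(-2.25) + (3)·(-0.25) + (0)·(3.75)) / 3 = 5/3 = 1.6667
  s[X_3,X_3] = ((-1.25)·(-1.25) + (-2.25)·(-2.25) + (-0.25)·(-0.25) + (3.75)·(3.75)) / 3 = 20.75/3 = 6.9167
  Sample standard deviations s_i = √(s[i,i]):
  s(X_1) = √(4.25) = 2.0616
  s(X_2) = √(4.6667) = 2.1602
  s(X_3) = √(6.9167) = 2.63

Step 3 — r_{ij} = s_{ij} / (s_i · s_j):
  r[X_1,X_1] = 1 (diagonal).
  r[X_1,X_2] = -0.3333 / (2.0616 · 2.1602) = -0.3333 / 4.4535 = -0.0748
  r[X_1,X_3] = -0.25 / (2.0616 · 2.63) = -0.25 / 5.4218 = -0.0461
  r[X_2,X_2] = 1 (diagonal).
  r[X_2,X_3] = 1.6667 / (2.1602 · 2.63) = 1.6667 / 5.6814 = 0.2934
  r[X_3,X_3] = 1 (diagonal).

R is symmetric with unit diagonal. Assembling:

R = [[1, -0.0748, -0.0461],
 [-0.0748, 1, 0.2934],
 [-0.0461, 0.2934, 1]]


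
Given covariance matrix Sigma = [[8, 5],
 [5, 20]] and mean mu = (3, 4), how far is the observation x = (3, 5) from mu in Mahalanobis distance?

Step 1 — centre the observation: (x - mu) = (0, 1).

Step 2 — invert Sigma. det(Sigma) = 8·20 - (5)² = 135.
  Sigma^{-1} = (1/det) · [[d, -b], [-b, a]] = [[0.1481, -0.037],
 [-0.037, 0.0593]].

Step 3 — form the quadratic (x - mu)^T · Sigma^{-1} · (x - mu):
  Sigma^{-1} · (x - mu) = (-0.037, 0.0593).
  (x - mu)^T · [Sigma^{-1} · (x - mu)] = (0)·(-0.037) + (1)·(0.0593) = 0.0593.

Step 4 — take square root: d = √(0.0593) ≈ 0.2434.

d(x, mu) = √(0.0593) ≈ 0.2434


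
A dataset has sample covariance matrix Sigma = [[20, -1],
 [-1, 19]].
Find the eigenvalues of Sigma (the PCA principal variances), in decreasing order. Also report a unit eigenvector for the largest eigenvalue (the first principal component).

Step 1 — characteristic polynomial of 2×2 Sigma:
  det(Sigma - λI) = λ² - trace · λ + det = 0.
  trace = 20 + 19 = 39, det = 20·19 - (-1)² = 379.
Step 2 — discriminant:
  Δ = trace² - 4·det = 1521 - 1516 = 5.
Step 3 — eigenvalues:
  λ = (trace ± √Δ)/2 = (39 ± 2.2361)/2,
  λ_1 = 20.618,  λ_2 = 18.382.

Step 4 — unit eigenvector for λ_1: solve (Sigma - λ_1 I)v = 0. First row:
  (20 - 20.618)·v_x + (-1)·v_y = 0, i.e. (-0.618)·v_x + (-1)·v_y = 0,
  so v ∝ (b, λ_1 - a) = (-1, 0.618); multiply by -1 so the first entry is positive: u = (1, -0.618).
  ||u|| = √((1)² + (-0.618)²) = √(1.382) ≈ 1.1756,
  v_1 = u/||u|| ≈ (0.8507, -0.5257) (||v_1|| = 1).

λ_1 = 20.618,  λ_2 = 18.382;  v_1 ≈ (0.8507, -0.5257)


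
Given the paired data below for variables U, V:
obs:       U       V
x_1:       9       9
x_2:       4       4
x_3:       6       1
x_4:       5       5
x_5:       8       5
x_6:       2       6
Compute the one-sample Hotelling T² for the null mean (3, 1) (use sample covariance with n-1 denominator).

Step 1 — sample mean vector:
  mean(U) = (9 + 4 + 6 + 5 + 8 + 2) / 6 = 34/6 = 5.6667
  mean(V) = (9 + 4 + 1 + 5 + 5 + 6) / 6 = 30/6 = 5
  x̄ = (5.6667, 5),  deviation x̄ - mu_0 = (5.6667, 5) - (3, 1) = (2.6667, 4).

Step 2 — sample covariance matrix, S[i,j] = (1/(n-1)) · Σ_k (x_{k,i} - mean_i) · (x_{k,j} - mean_j), divisor n-1 = 5:
  S[U,U] = ((3.3333)·(3.3333) + (-1.6667)·(-1.6667) + (0.3333)·(0.3333) + (-0.6667)·(-0.6667) + (2.3333)·(2.3333) + (-3.6667)·(-3.6667)) / 5 = 33.3333/5 = 6.6667
  S[U,V] = ((3.3333)·(4) + (-1.6667)·(-1) + (0.3333)·(-4) + (-0.6667)·(0) + (2.3333)·(0) + (-3.6667)·(1)) / 5 = 10/5 = 2
  S[V,V] = ((4)·(4) + (-1)·(-1) + (-4)·(-4) + (0)·(0) + (0)·(0) + (1)·(1)) / 5 = 34/5 = 6.8
  S = [[6.6667, 2],
 [2, 6.8]].

Step 3 — invert S. det(S) = 6.6667·6.8 - (2)² = 41.3333.
  S^{-1} = (1/det) · [[d, -b], [-b, a]] = [[0.1645, -0.0484],
 [-0.0484, 0.1613]].

Step 4 — quadratic form (x̄ - mu_0)^T · S^{-1} · (x̄ - mu_0):
  S^{-1} · (x̄ - mu_0) = (0.2452, 0.5161),
  (x̄ - mu_0)^T · [...] = (2.6667)·(0.2452) + (4)·(0.5161) = 2.7183.

Step 5 — scale by n: T² = 6 · 2.7183 = 16.3097.

T² ≈ 16.3097


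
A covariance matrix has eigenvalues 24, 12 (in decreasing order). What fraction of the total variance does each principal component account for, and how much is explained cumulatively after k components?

Step 1 — total variance = trace(Sigma) = Σ λ_i = 24 + 12 = 36.

Step 2 — fraction explained by component i = λ_i / Σ λ:
  PC1: 24/36 = 0.6667
  PC2: 12/36 = 0.3333

Step 3 — cumulative fraction after k components = (λ_1 + ... + λ_k) / Σ λ:
  k = 1: 24/36 = 0.6667
  k = 2: (24 + 12)/36 = 36/36 = 1

Summary (fraction, with percent):

explained: PC1 0.6667 (66.67%), PC2 0.3333 (33.33%);  cumulative: 0.6667, 1


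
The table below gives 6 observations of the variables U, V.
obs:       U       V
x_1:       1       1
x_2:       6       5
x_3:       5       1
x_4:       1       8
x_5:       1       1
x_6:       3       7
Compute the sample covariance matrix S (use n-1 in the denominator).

Step 1 — column means:
  mean(U) = (1 + 6 + 5 + 1 + 1 + 3) / 6 = 17/6 = 2.8333
  mean(V) = (1 + 5 + 1 + 8 + 1 + 7) / 6 = 23/6 = 3.8333

Step 2 — sample covariance S[i,j] = (1/(n-1)) · Σ_k (x_{k,i} - mean_i) · (x_{k,j} - mean_j), with n-1 = 5.
  S[U,U] = ((-1.8333)·(-1.8333) + (3.1667)·(3.1667) + (2.1667)·(2.1667) + (-1.8333)·(-1.8333) + (-1.8333)·(-1.8333) + (0.1667)·(0.1667)) / 5 = 24.8333/5 = 4.9667
  S[U,V] = ((-1.8333)·(-2.8333) + (3.1667)·(1.1667) + (2.1667)·(-2.8333) + (-1.8333)·(4.1667) + (-1.8333)·(-2.8333) + (0.1667)·(3.1667)) / 5 = 0.8333/5 = 0.1667
  S[V,V] = ((-2.8333)·(-2.8333) + (1.1667)·(1.1667) + (-2.8333)·(-2.8333) + (4.1667)·(4.1667) + (-2.8333)·(-2.8333) + (3.1667)·(3.1667)) / 5 = 52.8333/5 = 10.5667

S is symmetric (S[j,i] = S[i,j]). Assembling:

S = [[4.9667, 0.1667],
 [0.1667, 10.5667]]


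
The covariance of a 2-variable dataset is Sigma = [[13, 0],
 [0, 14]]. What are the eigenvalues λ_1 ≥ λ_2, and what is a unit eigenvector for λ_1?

Step 1 — characteristic polynomial of 2×2 Sigma:
  det(Sigma - λI) = λ² - trace · λ + det = 0.
  trace = 13 + 14 = 27, det = 13·14 - (0)² = 182.
Step 2 — discriminant:
  Δ = trace² - 4·det = 729 - 728 = 1.
Step 3 — eigenvalues:
  λ = (trace ± √Δ)/2 = (27 ± 1)/2,
  λ_1 = 14,  λ_2 = 13.

Step 4 — unit eigenvector for λ_1: Sigma is diagonal, so its eigenvectors are the coordinate axes. λ_1 = 14 is the diagonal entry on the second coordinate axis, hence
  v_1 = (0, 1) (||v_1|| = 1).

λ_1 = 14,  λ_2 = 13;  v_1 ≈ (0, 1)


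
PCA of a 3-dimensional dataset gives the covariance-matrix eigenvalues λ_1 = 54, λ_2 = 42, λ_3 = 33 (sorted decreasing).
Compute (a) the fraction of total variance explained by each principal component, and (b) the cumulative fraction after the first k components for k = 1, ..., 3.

Step 1 — total variance = trace(Sigma) = Σ λ_i = 54 + 42 + 33 = 129.

Step 2 — fraction explained by component i = λ_i / Σ λ:
  PC1: 54/129 = 0.4186
  PC2: 42/129 = 0.3256
  PC3: 33/129 = 0.2558

Step 3 — cumulative fraction after k components = (λ_1 + ... + λ_k) / Σ λ:
  k = 1: 54/129 = 0.4186
  k = 2: (54 + 42)/129 = 96/129 = 0.7442
  k = 3: (54 + 42 + 33)/129 = 129/129 = 1

Summary (fraction, with percent):

explained: PC1 0.4186 (41.86%), PC2 0.3256 (32.56%), PC3 0.2558 (25.58%);  cumulative: 0.4186, 0.7442, 1


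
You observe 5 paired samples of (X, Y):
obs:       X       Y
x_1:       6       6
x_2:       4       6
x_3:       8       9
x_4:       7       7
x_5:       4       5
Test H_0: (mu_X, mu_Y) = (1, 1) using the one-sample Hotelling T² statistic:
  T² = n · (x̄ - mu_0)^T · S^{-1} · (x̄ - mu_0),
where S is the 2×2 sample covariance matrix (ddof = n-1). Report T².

Step 1 — sample mean vector:
  mean(X) = (6 + 4 + 8 + 7 + 4) / 5 = 29/5 = 5.8
  mean(Y) = (6 + 6 + 9 + 7 + 5) / 5 = 33/5 = 6.6
  x̄ = (5.8, 6.6),  deviation x̄ - mu_0 = (5.8, 6.6) - (1, 1) = (4.8, 5.6).

Step 2 — sample covariance matrix, S[i,j] = (1/(n-1)) · Σ_k (x_{k,i} - mean_i) · (x_{k,j} - mean_j), divisor n-1 = 4:
  S[X,X] = ((0.2)·(0.2) + (-1.8)·(-1.8) + (2.2)·(2.2) + (1.2)·(1.2) + (-1.8)·(-1.8)) / 4 = 12.8/4 = 3.2
  S[X,Y] = ((0.2)·(-0.6) + (-1.8)·(-0.6) + (2.2)·(2.4) + (1.2)·(0.4) + (-1.8)·(-1.6)) / 4 = 9.6/4 = 2.4
  S[Y,Y] = ((-0.6)·(-0.6) + (-0.6)·(-0.6) + (2.4)·(2.4) + (0.4)·(0.4) + (-1.6)·(-1.6)) / 4 = 9.2/4 = 2.3
  S = [[3.2, 2.4],
 [2.4, 2.3]].

Step 3 — invert S. det(S) = 3.2·2.3 - (2.4)² = 1.6.
  S^{-1} = (1/det) · [[d, -b], [-b, a]] = [[1.4375, -1.5],
 [-1.5, 2]].

Step 4 — quadratic form (x̄ - mu_0)^T · S^{-1} · (x̄ - mu_0):
  S^{-1} · (x̄ - mu_0) = (-1.5, 4),
  (x̄ - mu_0)^T · [...] = (4.8)·(-1.5) + (5.6)·(4) = 15.2.

Step 5 — scale by n: T² = 5 · 15.2 = 76.

T² ≈ 76


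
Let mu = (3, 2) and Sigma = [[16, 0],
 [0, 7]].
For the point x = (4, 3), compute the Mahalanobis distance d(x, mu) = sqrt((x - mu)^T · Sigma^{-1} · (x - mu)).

Step 1 — centre the observation: (x - mu) = (1, 1).

Step 2 — invert Sigma. det(Sigma) = 16·7 - (0)² = 112.
  Sigma^{-1} = (1/det) · [[d, -b], [-b, a]] = [[0.0625, 0],
 [0, 0.1429]].

Step 3 — form the quadratic (x - mu)^T · Sigma^{-1} · (x - mu):
  Sigma^{-1} · (x - mu) = (0.0625, 0.1429).
  (x - mu)^T · [Sigma^{-1} · (x - mu)] = (1)·(0.0625) + (1)·(0.1429) = 0.2054.

Step 4 — take square root: d = √(0.2054) ≈ 0.4532.

d(x, mu) = √(0.2054) ≈ 0.4532


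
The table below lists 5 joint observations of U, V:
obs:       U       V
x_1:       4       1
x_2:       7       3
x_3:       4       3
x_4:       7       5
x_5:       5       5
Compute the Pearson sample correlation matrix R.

Step 1 — column means:
  mean(U) = (4 + 7 + 4 + 7 + 5) / 5 = 27/5 = 5.4
  mean(V) = (1 + 3 + 3 + 5 + 5) / 5 = 17/5 = 3.4

Step 2 — sample variances and covariances s[i,j] = (1/(n-1)) · Σ_k (x_{k,i} - mean_i) · (x_{k,j} - mean_j), with n-1 = 4:
  s[U,U] = ((-1.4)·(-1.4) + (1.6)·(1.6) + (-1.4)·(-1.4) + (1.6)·(1.6) + (-0.4)·(-0.4)) / 4 = 9.2/4 = 2.3
  s[U,V] = ((-1.4)·(-2.4) + (1.6)·(-0.4) + (-1.4)·(-0.4) + (1.6)·(1.6) + (-0.4)·(1.6)) / 4 = 5.2/4 = 1.3
  s[V,V] = ((-2.4)·(-2.4) + (-0.4)·(-0.4) + (-0.4)·(-0.4) + (1.6)·(1.6) + (1.6)·(1.6)) / 4 = 11.2/4 = 2.8
  Sample standard deviations s_i = √(s[i,i]):
  s(U) = √(2.3) = 1.5166
  s(V) = √(2.8) = 1.6733

Step 3 — r_{ij} = s_{ij} / (s_i · s_j):
  r[U,U] = 1 (diagonal).
  r[U,V] = 1.3 / (1.5166 · 1.6733) = 1.3 / 2.5377 = 0.5123
  r[V,V] = 1 (diagonal).

R is symmetric with unit diagonal. Assembling:

R = [[1, 0.5123],
 [0.5123, 1]]


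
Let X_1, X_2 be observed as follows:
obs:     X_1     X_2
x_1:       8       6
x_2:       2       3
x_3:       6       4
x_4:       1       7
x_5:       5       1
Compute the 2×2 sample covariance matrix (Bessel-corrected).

Step 1 — column means:
  mean(X_1) = (8 + 2 + 6 + 1 + 5) / 5 = 22/5 = 4.4
  mean(X_2) = (6 + 3 + 4 + 7 + 1) / 5 = 21/5 = 4.2

Step 2 — sample covariance S[i,j] = (1/(n-1)) · Σ_k (x_{k,i} - mean_i) · (x_{k,j} - mean_j), with n-1 = 4.
  S[X_1,X_1] = ((3.6)·(3.6) + (-2.4)·(-2.4) + (1.6)·(1.6) + (-3.4)·(-3.4) + (0.6)·(0.6)) / 4 = 33.2/4 = 8.3
  S[X_1,X_2] = ((3.6)·(1.8) + (-2.4)·(-1.2) + (1.6)·(-0.2) + (-3.4)·(2.8) + (0.6)·(-3.2)) / 4 = -2.4/4 = -0.6
  S[X_2,X_2] = ((1.8)·(1.8) + (-1.2)·(-1.2) + (-0.2)·(-0.2) + (2.8)·(2.8) + (-3.2)·(-3.2)) / 4 = 22.8/4 = 5.7

S is symmetric (S[j,i] = S[i,j]). Assembling:

S = [[8.3, -0.6],
 [-0.6, 5.7]]


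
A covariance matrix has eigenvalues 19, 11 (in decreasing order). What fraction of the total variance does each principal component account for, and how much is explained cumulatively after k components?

Step 1 — total variance = trace(Sigma) = Σ λ_i = 19 + 11 = 30.

Step 2 — fraction explained by component i = λ_i / Σ λ:
  PC1: 19/30 = 0.6333
  PC2: 11/30 = 0.3667

Step 3 — cumulative fraction after k components = (λ_1 + ... + λ_k) / Σ λ:
  k = 1: 19/30 = 0.6333
  k = 2: (19 + 11)/30 = 30/30 = 1

Summary (fraction, with percent):

explained: PC1 0.6333 (63.33%), PC2 0.3667 (36.67%);  cumulative: 0.6333, 1


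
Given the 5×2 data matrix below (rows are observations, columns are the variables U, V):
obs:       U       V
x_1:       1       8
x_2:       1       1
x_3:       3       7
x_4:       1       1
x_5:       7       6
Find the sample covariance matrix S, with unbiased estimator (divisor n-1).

Step 1 — column means:
  mean(U) = (1 + 1 + 3 + 1 + 7) / 5 = 13/5 = 2.6
  mean(V) = (8 + 1 + 7 + 1 + 6) / 5 = 23/5 = 4.6

Step 2 — sample covariance S[i,j] = (1/(n-1)) · Σ_k (x_{k,i} - mean_i) · (x_{k,j} - mean_j), with n-1 = 4.
  S[U,U] = ((-1.6)·(-1.6) + (-1.6)·(-1.6) + (0.4)·(0.4) + (-1.6)·(-1.6) + (4.4)·(4.4)) / 4 = 27.2/4 = 6.8
  S[U,V] = ((-1.6)·(3.4) + (-1.6)·(-3.6) + (0.4)·(2.4) + (-1.6)·(-3.6) + (4.4)·(1.4)) / 4 = 13.2/4 = 3.3
  S[V,V] = ((3.4)·(3.4) + (-3.6)·(-3.6) + (2.4)·(2.4) + (-3.6)·(-3.6) + (1.4)·(1.4)) / 4 = 45.2/4 = 11.3

S is symmetric (S[j,i] = S[i,j]). Assembling:

S = [[6.8, 3.3],
 [3.3, 11.3]]


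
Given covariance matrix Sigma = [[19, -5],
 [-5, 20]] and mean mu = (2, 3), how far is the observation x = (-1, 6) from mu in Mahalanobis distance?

Step 1 — centre the observation: (x - mu) = (-3, 3).

Step 2 — invert Sigma. det(Sigma) = 19·20 - (-5)² = 355.
  Sigma^{-1} = (1/det) · [[d, -b], [-b, a]] = [[0.0563, 0.0141],
 [0.0141, 0.0535]].

Step 3 — form the quadratic (x - mu)^T · Sigma^{-1} · (x - mu):
  Sigma^{-1} · (x - mu) = (-0.1268, 0.1183).
  (x - mu)^T · [Sigma^{-1} · (x - mu)] = (-3)·(-0.1268) + (3)·(0.1183) = 0.7352.

Step 4 — take square root: d = √(0.7352) ≈ 0.8574.

d(x, mu) = √(0.7352) ≈ 0.8574


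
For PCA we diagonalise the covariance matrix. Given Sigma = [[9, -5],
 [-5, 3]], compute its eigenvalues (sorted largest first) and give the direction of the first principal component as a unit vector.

Step 1 — characteristic polynomial of 2×2 Sigma:
  det(Sigma - λI) = λ² - trace · λ + det = 0.
  trace = 9 + 3 = 12, det = 9·3 - (-5)² = 2.
Step 2 — discriminant:
  Δ = trace² - 4·det = 144 - 8 = 136.
Step 3 — eigenvalues:
  λ = (trace ± √Δ)/2 = (12 ± 11.6619)/2,
  λ_1 = 11.831,  λ_2 = 0.169.

Step 4 — unit eigenvector for λ_1: solve (Sigma - λ_1 I)v = 0. First row:
  (9 - 11.831)·v_x + (-5)·v_y = 0, i.e. (-2.831)·v_x + (-5)·v_y = 0,
  so v ∝ (b, λ_1 - a) = (-5, 2.831); multiply by -1 so the first entry is positive: u = (5, -2.831).
  ||u|| = √((5)² + (-2.831)²) = √(33.0143) ≈ 5.7458,
  v_1 = u/||u|| ≈ (0.8702, -0.4927) (||v_1|| = 1).

λ_1 = 11.831,  λ_2 = 0.169;  v_1 ≈ (0.8702, -0.4927)


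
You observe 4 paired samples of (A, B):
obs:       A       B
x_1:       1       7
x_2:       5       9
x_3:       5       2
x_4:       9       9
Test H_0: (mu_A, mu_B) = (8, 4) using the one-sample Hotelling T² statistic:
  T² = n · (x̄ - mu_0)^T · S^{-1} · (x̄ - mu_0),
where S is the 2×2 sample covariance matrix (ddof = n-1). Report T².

Step 1 — sample mean vector:
  mean(A) = (1 + 5 + 5 + 9) / 4 = 20/4 = 5
  mean(B) = (7 + 9 + 2 + 9) / 4 = 27/4 = 6.75
  x̄ = (5, 6.75),  deviation x̄ - mu_0 = (5, 6.75) - (8, 4) = (-3, 2.75).

Step 2 — sample covariance matrix, S[i,j] = (1/(n-1)) · Σ_k (x_{k,i} - mean_i) · (x_{k,j} - mean_j), divisor n-1 = 3:
  S[A,A] = ((-4)·(-4) + (0)·(0) + (0)·(0) + (4)·(4)) / 3 = 32/3 = 10.6667
  S[A,B] = ((-4)·(0.25) + (0)·(2.25) + (0)·(-4.75) + (4)·(2.25)) / 3 = 8/3 = 2.6667
  S[B,B] = ((0.25)·(0.25) + (2.25)·(2.25) + (-4.75)·(-4.75) + (2.25)·(2.25)) / 3 = 32.75/3 = 10.9167
  S = [[10.6667, 2.6667],
 [2.6667, 10.9167]].

Step 3 — invert S. det(S) = 10.6667·10.9167 - (2.6667)² = 109.3333.
  S^{-1} = (1/det) · [[d, -b], [-b, a]] = [[0.0998, -0.0244],
 [-0.0244, 0.0976]].

Step 4 — quadratic form (x̄ - mu_0)^T · S^{-1} · (x̄ - mu_0):
  S^{-1} · (x̄ - mu_0) = (-0.3666, 0.3415),
  (x̄ - mu_0)^T · [...] = (-3)·(-0.3666) + (2.75)·(0.3415) = 2.0389.

Step 5 — scale by n: T² = 4 · 2.0389 = 8.1555.

T² ≈ 8.1555


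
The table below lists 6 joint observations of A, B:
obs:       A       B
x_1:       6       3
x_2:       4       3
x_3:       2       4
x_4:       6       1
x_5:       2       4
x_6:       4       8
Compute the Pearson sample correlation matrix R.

Step 1 — column means:
  mean(A) = (6 + 4 + 2 + 6 + 2 + 4) / 6 = 24/6 = 4
  mean(B) = (3 + 3 + 4 + 1 + 4 + 8) / 6 = 23/6 = 3.8333

Step 2 — sample variances and covariances s[i,j] = (1/(n-1)) · Σ_k (x_{k,i} - mean_i) · (x_{k,j} - mean_j), with n-1 = 5:
  s[A,A] = ((2)·(2) + (0)·(0) + (-2)·(-2) + (2)·(2) + (-2)·(-2) + (0)·(0)) / 5 = 16/5 = 3.2
  s[A,B] = ((2)·(-0.8333) + (0)·(-0.8333) + (-2)·(0.1667) + (2)·(-2.8333) + (-2)·(0.1667) + (0)·(4.1667)) / 5 = -8/5 = -1.6
  s[B,B] = ((-0.8333)·(-0.8333) + (-0.8333)·(-0.8333) + (0.1667)·(0.1667) + (-2.8333)·(-2.8333) + (0.1667)·(0.1667) + (4.1667)·(4.1667)) / 5 = 26.8333/5 = 5.3667
  Sample standard deviations s_i = √(s[i,i]):
  s(A) = √(3.2) = 1.7889
  s(B) = √(5.3667) = 2.3166

Step 3 — r_{ij} = s_{ij} / (s_i · s_j):
  r[A,A] = 1 (diagonal).
  r[A,B] = -1.6 / (1.7889 · 2.3166) = -1.6 / 4.1441 = -0.3861
  r[B,B] = 1 (diagonal).

R is symmetric with unit diagonal. Assembling:

R = [[1, -0.3861],
 [-0.3861, 1]]


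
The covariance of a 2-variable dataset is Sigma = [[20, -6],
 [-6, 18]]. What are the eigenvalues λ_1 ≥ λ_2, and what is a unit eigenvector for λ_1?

Step 1 — characteristic polynomial of 2×2 Sigma:
  det(Sigma - λI) = λ² - trace · λ + det = 0.
  trace = 20 + 18 = 38, det = 20·18 - (-6)² = 324.
Step 2 — discriminant:
  Δ = trace² - 4·det = 1444 - 1296 = 148.
Step 3 — eigenvalues:
  λ = (trace ± √Δ)/2 = (38 ± 12.1655)/2,
  λ_1 = 25.0828,  λ_2 = 12.9172.

Step 4 — unit eigenvector for λ_1: solve (Sigma - λ_1 I)v = 0. First row:
  (20 - 25.0828)·v_x + (-6)·v_y = 0, i.e. (-5.0828)·v_x + (-6)·v_y = 0,
  so v ∝ (b, λ_1 - a) = (-6, 5.0828); multiply by -1 so the first entry is positive: u = (6, -5.0828).
  ||u|| = √((6)² + (-5.0828)²) = √(61.8345) ≈ 7.8635,
  v_1 = u/||u|| ≈ (0.763, -0.6464) (||v_1|| = 1).

λ_1 = 25.0828,  λ_2 = 12.9172;  v_1 ≈ (0.763, -0.6464)


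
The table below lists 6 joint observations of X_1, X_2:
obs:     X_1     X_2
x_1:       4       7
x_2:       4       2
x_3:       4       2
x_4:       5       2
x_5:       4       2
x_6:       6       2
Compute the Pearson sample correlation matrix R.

Step 1 — column means:
  mean(X_1) = (4 + 4 + 4 + 5 + 4 + 6) / 6 = 27/6 = 4.5
  mean(X_2) = (7 + 2 + 2 + 2 + 2 + 2) / 6 = 17/6 = 2.8333

Step 2 — sample variances and covariances s[i,j] = (1/(n-1)) · Σ_k (x_{k,i} - mean_i) · (x_{k,j} - mean_j), with n-1 = 5:
  s[X_1,X_1] = ((-0.5)·(-0.5) + (-0.5)·(-0.5) + (-0.5)·(-0.5) + (0.5)·(0.5) + (-0.5)·(-0.5) + (1.5)·(1.5)) / 5 = 3.5/5 = 0.7
  s[X_1,X_2] = ((-0.5)·(4.1667) + (-0.5)·(-0.8333) + (-0.5)·(-0.8333) + (0.5)·(-0.8333) + (-0.5)·(-0.8333) + (1.5)·(-0.8333)) / 5 = -2.5/5 = -0.5
  s[X_2,X_2] = ((4.1667)·(4.1667) + (-0.8333)·(-0.8333) + (-0.8333)·(-0.8333) + (-0.8333)·(-0.8333) + (-0.8333)·(-0.8333) + (-0.8333)·(-0.8333)) / 5 = 20.8333/5 = 4.1667
  Sample standard deviations s_i = √(s[i,i]):
  s(X_1) = √(0.7) = 0.8367
  s(X_2) = √(4.1667) = 2.0412

Step 3 — r_{ij} = s_{ij} / (s_i · s_j):
  r[X_1,X_1] = 1 (diagonal).
  r[X_1,X_2] = -0.5 / (0.8367 · 2.0412) = -0.5 / 1.7078 = -0.2928
  r[X_2,X_2] = 1 (diagonal).

R is symmetric with unit diagonal. Assembling:

R = [[1, -0.2928],
 [-0.2928, 1]]


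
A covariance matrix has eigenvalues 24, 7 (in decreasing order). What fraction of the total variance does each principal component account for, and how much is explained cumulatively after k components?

Step 1 — total variance = trace(Sigma) = Σ λ_i = 24 + 7 = 31.

Step 2 — fraction explained by component i = λ_i / Σ λ:
  PC1: 24/31 = 0.7742
  PC2: 7/31 = 0.2258

Step 3 — cumulative fraction after k components = (λ_1 + ... + λ_k) / Σ λ:
  k = 1: 24/31 = 0.7742
  k = 2: (24 + 7)/31 = 31/31 = 1

Summary (fraction, with percent):

explained: PC1 0.7742 (77.42%), PC2 0.2258 (22.58%);  cumulative: 0.7742, 1


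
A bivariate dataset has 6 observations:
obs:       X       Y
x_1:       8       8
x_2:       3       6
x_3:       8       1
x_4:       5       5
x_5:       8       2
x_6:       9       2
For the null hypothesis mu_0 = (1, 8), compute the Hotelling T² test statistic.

Step 1 — sample mean vector:
  mean(X) = (8 + 3 + 8 + 5 + 8 + 9) / 6 = 41/6 = 6.8333
  mean(Y) = (8 + 6 + 1 + 5 + 2 + 2) / 6 = 24/6 = 4
  x̄ = (6.8333, 4),  deviation x̄ - mu_0 = (6.8333, 4) - (1, 8) = (5.8333, -4).

Step 2 — sample covariance matrix, S[i,j] = (1/(n-1)) · Σ_k (x_{k,i} - mean_i) · (x_{k,j} - mean_j), divisor n-1 = 5:
  S[X,X] = ((1.1667)·(1.1667) + (-3.8333)·(-3.8333) + (1.1667)·(1.1667) + (-1.8333)·(-1.8333) + (1.1667)·(1.1667) + (2.1667)·(2.1667)) / 5 = 26.8333/5 = 5.3667
  S[X,Y] = ((1.1667)·(4) + (-3.8333)·(2) + (1.1667)·(-3) + (-1.8333)·(1) + (1.1667)·(-2) + (2.1667)·(-2)) / 5 = -15/5 = -3
  S[Y,Y] = ((4)·(4) + (2)·(2) + (-3)·(-3) + (1)·(1) + (-2)·(-2) + (-2)·(-2)) / 5 = 38/5 = 7.6
  S = [[5.3667, -3],
 [-3, 7.6]].

Step 3 — invert S. det(S) = 5.3667·7.6 - (-3)² = 31.7867.
  S^{-1} = (1/det) · [[d, -b], [-b, a]] = [[0.2391, 0.0944],
 [0.0944, 0.1688]].

Step 4 — quadratic form (x̄ - mu_0)^T · S^{-1} · (x̄ - mu_0):
  S^{-1} · (x̄ - mu_0) = (1.0172, -0.1248),
  (x̄ - mu_0)^T · [...] = (5.8333)·(1.0172) + (-4)·(-0.1248) = 6.4328.

Step 5 — scale by n: T² = 6 · 6.4328 = 38.5969.

T² ≈ 38.5969
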